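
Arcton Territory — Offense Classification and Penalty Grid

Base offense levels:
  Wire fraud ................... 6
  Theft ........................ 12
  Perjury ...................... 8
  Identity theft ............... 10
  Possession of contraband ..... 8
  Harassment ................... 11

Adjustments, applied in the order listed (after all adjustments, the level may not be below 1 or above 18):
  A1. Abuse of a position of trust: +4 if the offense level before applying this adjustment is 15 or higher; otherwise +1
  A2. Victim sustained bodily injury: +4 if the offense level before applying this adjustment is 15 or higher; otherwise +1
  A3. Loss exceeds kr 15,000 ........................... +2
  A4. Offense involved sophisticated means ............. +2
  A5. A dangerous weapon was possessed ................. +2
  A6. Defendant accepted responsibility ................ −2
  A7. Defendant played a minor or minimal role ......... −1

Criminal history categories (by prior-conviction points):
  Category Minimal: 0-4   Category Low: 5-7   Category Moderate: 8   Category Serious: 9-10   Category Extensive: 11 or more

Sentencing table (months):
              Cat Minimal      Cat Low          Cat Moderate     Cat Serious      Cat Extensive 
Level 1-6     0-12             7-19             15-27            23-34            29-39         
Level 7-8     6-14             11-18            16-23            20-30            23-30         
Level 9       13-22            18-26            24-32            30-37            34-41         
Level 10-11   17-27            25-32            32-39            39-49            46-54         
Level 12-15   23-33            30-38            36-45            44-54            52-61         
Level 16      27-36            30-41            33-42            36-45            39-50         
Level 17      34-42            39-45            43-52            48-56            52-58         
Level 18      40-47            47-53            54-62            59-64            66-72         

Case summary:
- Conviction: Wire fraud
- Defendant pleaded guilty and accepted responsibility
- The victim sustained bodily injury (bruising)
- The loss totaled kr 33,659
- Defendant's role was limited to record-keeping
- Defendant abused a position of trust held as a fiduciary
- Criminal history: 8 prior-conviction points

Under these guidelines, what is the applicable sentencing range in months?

16-23 months

Base offense level for wire fraud: 6.
A1 applies (level before this adjustment is 6 < 15, so +1): 6 + 1 = 7.
A2 applies (level before this adjustment is 7 < 15, so +1): 7 + 1 = 8.
A3 applies: 8 + 2 = 10.
A5 does not apply.
A6 applies: 10 − 2 = 8.
A7 applies: 8 − 1 = 7.
Final offense level: 7.
Criminal history: 8 prior points → Category Moderate (8).
Level 7 falls in the 7-8 band.
Grid: Level 7-8 × Category Moderate = 16-23 months.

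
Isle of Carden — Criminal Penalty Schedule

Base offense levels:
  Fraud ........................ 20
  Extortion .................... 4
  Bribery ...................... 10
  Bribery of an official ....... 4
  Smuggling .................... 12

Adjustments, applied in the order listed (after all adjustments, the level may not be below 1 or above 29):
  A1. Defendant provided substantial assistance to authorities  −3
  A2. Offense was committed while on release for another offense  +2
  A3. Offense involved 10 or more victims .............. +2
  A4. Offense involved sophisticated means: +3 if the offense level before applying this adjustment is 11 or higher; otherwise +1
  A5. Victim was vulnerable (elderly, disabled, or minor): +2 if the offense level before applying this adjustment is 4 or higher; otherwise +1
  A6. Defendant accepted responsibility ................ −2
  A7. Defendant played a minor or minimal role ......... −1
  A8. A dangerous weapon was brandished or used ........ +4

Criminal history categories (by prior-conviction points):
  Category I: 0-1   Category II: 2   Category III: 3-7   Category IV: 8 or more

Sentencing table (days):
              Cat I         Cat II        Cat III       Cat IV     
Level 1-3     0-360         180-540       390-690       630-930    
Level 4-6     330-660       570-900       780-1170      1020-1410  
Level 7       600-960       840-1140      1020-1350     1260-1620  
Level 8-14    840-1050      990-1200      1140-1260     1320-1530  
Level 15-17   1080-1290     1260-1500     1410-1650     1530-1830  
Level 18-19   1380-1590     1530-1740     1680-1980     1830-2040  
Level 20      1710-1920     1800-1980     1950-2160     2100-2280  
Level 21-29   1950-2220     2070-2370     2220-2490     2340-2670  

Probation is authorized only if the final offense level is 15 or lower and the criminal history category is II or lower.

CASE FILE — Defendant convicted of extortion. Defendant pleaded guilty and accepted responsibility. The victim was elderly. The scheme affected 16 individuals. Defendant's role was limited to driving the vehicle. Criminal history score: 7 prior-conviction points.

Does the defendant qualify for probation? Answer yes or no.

Base offense level for extortion: 4.
A2 does not apply.
A3 applies: 4 + 2 = 6.
A5 applies (level before this adjustment is 6 ≥ 4, so +2): 6 + 2 = 8.
A6 applies: 8 − 2 = 6.
A7 applies: 6 − 1 = 5.
Final offense level: 5.
Criminal history: 7 prior points → Category III (3-7).
Level 5 falls in the 4-6 band.
Grid: Level 4-6 × Category III = 780-1170 days.
Probation check: level 5 ≤ 15 and category III > II → not eligible.

No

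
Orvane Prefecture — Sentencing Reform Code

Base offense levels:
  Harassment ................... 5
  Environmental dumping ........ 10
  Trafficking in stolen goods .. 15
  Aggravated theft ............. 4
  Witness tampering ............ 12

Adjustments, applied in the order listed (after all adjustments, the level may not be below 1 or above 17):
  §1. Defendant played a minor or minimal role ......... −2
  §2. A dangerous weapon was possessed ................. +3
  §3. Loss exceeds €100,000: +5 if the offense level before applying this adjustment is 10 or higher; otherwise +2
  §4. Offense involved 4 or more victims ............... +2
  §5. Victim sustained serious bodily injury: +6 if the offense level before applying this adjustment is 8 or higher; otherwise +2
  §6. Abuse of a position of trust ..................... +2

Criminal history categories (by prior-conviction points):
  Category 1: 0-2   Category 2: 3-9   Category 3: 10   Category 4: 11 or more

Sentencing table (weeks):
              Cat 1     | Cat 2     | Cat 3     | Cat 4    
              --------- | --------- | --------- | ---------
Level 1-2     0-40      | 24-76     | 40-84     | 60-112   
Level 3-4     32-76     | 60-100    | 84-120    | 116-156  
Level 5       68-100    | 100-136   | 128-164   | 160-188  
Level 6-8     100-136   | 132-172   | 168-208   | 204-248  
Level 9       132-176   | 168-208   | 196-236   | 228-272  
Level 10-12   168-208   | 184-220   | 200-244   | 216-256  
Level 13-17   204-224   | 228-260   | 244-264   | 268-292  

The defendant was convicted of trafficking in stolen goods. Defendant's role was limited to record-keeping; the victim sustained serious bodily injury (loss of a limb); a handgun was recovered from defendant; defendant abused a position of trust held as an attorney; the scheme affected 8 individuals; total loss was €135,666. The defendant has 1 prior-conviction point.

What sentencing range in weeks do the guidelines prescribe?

204-224 weeks

Base offense level for trafficking in stolen goods: 15.
§1 applies: 15 − 2 = 13.
§2 applies: 13 + 3 = 16.
§3 applies (level before this adjustment is 16 ≥ 10, so +5): 16 + 5 = 21.
§4 applies: 21 + 2 = 23.
§5 applies (level before this adjustment is 23 ≥ 8, so +6): 23 + 6 = 29.
§6 applies: 29 + 2 = 31.
Level 31 exceeds the maximum of 17; capped at 17.
Final offense level: 17.
Criminal history: 1 prior point → Category 1 (0-2).
Level 17 falls in the 13-17 band.
Grid: Level 13-17 × Category 1 = 204-224 weeks.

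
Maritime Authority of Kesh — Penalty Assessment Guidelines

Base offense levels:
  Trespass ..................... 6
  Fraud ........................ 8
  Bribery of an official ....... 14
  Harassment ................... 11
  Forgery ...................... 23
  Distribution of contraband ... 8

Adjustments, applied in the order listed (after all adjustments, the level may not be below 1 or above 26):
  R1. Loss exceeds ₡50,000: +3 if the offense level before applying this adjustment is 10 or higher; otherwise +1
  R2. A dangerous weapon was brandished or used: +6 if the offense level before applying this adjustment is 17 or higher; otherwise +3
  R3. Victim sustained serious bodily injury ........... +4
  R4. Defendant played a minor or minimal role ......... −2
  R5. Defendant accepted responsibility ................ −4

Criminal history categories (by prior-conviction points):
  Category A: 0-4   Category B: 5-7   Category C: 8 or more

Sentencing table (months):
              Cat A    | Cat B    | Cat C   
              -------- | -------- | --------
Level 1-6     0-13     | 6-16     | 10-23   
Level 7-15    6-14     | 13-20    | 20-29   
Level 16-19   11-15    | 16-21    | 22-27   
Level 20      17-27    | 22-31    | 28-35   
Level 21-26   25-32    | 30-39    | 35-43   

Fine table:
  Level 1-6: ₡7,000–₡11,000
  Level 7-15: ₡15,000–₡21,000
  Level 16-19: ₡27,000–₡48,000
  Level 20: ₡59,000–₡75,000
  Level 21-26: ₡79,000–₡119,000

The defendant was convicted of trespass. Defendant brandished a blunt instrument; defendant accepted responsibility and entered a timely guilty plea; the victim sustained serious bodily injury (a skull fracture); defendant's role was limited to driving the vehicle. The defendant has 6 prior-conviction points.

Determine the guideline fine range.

Base offense level for trespass: 6.
R1 does not apply.
R2 applies (level before this adjustment is 6 < 17, so +3): 6 + 3 = 9.
R3 applies: 9 + 4 = 13.
R4 applies: 13 − 2 = 11.
R5 applies: 11 − 4 = 7.
Final offense level: 7.
Level 7 falls in the 7-15 band.
Fine table: Level 7-15 → ₡15,000–₡21,000.

₡15,000–₡21,000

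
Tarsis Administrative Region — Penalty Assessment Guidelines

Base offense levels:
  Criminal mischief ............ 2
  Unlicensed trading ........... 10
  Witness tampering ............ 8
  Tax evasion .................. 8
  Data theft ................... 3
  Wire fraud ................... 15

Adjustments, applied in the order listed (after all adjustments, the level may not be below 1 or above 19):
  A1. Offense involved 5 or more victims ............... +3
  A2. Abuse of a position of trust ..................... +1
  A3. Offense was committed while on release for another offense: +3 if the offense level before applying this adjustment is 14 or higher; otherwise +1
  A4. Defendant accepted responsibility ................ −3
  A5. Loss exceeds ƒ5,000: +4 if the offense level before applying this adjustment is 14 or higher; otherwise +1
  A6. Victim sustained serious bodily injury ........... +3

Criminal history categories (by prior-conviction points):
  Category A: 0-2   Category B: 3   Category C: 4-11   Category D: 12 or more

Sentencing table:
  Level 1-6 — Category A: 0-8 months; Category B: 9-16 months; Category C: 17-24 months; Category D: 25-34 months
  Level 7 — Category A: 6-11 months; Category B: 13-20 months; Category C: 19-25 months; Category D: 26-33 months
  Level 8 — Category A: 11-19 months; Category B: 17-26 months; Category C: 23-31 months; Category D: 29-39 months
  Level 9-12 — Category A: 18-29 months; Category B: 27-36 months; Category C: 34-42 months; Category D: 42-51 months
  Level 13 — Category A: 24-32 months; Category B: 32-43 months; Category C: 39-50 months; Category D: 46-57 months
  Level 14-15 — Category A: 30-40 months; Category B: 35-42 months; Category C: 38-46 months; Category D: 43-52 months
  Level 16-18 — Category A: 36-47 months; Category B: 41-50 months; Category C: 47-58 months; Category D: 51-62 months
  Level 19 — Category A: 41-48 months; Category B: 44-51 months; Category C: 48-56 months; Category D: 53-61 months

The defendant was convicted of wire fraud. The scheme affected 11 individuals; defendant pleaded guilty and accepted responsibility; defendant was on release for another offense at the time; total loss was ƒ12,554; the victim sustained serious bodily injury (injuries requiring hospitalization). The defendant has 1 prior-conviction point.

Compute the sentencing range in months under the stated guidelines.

41-48 months

Base offense level for wire fraud: 15.
A1 applies: 15 + 3 = 18.
A3 applies (level before this adjustment is 18 ≥ 14, so +3): 18 + 3 = 21.
A4 applies: 21 − 3 = 18.
A5 applies (level before this adjustment is 18 ≥ 14, so +4): 18 + 4 = 22.
A6 applies: 22 + 3 = 25.
Level 25 exceeds the maximum of 19; capped at 19.
Final offense level: 19.
Criminal history: 1 prior point → Category A (0-2).
Level 19 falls in the 19 band.
Grid: Level 19 × Category A = 41-48 months.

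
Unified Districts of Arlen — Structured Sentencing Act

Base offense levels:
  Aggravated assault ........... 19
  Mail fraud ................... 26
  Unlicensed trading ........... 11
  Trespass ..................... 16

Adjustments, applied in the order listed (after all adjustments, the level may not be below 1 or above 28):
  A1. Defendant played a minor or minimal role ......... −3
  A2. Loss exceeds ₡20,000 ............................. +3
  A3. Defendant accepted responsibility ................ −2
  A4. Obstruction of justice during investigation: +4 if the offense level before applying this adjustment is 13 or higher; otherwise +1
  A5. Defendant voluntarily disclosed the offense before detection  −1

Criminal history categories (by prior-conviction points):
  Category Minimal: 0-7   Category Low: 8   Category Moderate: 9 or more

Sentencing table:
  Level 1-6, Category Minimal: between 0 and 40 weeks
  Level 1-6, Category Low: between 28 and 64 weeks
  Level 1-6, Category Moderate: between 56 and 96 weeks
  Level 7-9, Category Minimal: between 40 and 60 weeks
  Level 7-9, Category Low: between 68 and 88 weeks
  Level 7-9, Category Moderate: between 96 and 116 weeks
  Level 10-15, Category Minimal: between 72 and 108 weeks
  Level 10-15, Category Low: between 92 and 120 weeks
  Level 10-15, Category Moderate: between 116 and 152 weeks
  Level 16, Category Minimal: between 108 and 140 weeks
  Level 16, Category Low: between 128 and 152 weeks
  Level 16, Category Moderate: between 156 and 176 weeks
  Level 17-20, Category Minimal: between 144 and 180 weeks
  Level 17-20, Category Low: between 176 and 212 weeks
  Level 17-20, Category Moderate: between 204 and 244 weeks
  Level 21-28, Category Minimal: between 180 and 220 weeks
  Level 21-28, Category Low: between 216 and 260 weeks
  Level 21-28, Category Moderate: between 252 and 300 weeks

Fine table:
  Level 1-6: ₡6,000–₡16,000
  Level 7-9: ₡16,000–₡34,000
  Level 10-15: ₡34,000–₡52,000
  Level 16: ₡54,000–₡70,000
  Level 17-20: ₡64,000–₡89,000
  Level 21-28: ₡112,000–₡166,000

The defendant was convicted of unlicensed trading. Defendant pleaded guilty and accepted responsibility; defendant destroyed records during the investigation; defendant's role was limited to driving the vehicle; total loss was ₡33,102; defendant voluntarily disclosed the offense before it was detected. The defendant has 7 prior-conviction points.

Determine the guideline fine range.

Base offense level for unlicensed trading: 11.
A1 applies: 11 − 3 = 8.
A2 applies: 8 + 3 = 11.
A3 applies: 11 − 2 = 9.
A4 applies (level before this adjustment is 9 < 13, so +1): 9 + 1 = 10.
A5 applies: 10 − 1 = 9.
Final offense level: 9.
Level 9 falls in the 7-9 band.
Fine table: Level 7-9 → ₡16,000–₡34,000.

₡16,000–₡34,000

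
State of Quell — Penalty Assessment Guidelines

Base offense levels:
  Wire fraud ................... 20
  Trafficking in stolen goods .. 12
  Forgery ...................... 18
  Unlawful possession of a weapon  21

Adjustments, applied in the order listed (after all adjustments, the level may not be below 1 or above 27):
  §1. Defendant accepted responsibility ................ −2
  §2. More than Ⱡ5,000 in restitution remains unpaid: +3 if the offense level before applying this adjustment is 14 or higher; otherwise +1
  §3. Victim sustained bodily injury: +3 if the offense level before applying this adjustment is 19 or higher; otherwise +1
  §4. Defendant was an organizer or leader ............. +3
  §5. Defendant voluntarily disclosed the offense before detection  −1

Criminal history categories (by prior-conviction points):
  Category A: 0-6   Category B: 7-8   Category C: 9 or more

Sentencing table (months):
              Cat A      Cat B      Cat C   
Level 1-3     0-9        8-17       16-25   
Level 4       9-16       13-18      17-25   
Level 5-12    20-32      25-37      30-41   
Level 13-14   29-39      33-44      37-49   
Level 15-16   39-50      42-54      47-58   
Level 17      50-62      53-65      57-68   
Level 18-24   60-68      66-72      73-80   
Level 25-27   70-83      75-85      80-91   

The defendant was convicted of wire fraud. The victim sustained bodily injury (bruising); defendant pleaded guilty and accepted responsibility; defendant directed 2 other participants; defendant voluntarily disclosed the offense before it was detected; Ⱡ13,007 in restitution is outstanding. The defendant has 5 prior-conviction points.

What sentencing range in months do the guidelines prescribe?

70-83 months

Base offense level for wire fraud: 20.
§1 applies: 20 − 2 = 18.
§2 applies (level before this adjustment is 18 ≥ 14, so +3): 18 + 3 = 21.
§3 applies (level before this adjustment is 21 ≥ 19, so +3): 21 + 3 = 24.
§4 applies: 24 + 3 = 27.
§5 applies: 27 − 1 = 26.
Final offense level: 26.
Criminal history: 5 prior points → Category A (0-6).
Level 26 falls in the 25-27 band.
Grid: Level 25-27 × Category A = 70-83 months.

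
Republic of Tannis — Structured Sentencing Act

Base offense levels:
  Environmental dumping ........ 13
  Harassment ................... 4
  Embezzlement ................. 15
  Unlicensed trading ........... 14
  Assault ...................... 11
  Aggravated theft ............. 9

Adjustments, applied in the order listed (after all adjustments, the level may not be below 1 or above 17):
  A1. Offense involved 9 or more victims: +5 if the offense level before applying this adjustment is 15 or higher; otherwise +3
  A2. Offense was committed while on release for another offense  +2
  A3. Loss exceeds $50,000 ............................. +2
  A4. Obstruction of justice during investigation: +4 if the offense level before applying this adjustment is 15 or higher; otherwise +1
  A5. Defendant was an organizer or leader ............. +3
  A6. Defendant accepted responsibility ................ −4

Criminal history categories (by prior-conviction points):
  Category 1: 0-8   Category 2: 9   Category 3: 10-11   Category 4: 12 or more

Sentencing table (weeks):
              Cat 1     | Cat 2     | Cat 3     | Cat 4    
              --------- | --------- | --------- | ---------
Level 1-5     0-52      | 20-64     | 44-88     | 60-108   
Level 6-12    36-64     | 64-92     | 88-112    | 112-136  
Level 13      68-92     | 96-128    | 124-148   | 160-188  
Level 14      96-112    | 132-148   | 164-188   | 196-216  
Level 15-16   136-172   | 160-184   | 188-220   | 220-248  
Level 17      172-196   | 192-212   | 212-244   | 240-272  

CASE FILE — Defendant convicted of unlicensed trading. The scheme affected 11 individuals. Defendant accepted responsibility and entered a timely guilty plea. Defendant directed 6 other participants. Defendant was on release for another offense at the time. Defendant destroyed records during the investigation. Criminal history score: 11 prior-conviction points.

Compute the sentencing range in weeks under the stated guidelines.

212-244 weeks

Base offense level for unlicensed trading: 14.
A1 applies (level before this adjustment is 14 < 15, so +3): 14 + 3 = 17.
A2 applies: 17 + 2 = 19.
A3 does not apply.
A4 applies (level before this adjustment is 19 ≥ 15, so +4): 19 + 4 = 23.
A5 applies: 23 + 3 = 26.
A6 applies: 26 − 4 = 22.
Level 22 exceeds the maximum of 17; capped at 17.
Final offense level: 17.
Criminal history: 11 prior points → Category 3 (10-11).
Level 17 falls in the 17 band.
Grid: Level 17 × Category 3 = 212-244 weeks.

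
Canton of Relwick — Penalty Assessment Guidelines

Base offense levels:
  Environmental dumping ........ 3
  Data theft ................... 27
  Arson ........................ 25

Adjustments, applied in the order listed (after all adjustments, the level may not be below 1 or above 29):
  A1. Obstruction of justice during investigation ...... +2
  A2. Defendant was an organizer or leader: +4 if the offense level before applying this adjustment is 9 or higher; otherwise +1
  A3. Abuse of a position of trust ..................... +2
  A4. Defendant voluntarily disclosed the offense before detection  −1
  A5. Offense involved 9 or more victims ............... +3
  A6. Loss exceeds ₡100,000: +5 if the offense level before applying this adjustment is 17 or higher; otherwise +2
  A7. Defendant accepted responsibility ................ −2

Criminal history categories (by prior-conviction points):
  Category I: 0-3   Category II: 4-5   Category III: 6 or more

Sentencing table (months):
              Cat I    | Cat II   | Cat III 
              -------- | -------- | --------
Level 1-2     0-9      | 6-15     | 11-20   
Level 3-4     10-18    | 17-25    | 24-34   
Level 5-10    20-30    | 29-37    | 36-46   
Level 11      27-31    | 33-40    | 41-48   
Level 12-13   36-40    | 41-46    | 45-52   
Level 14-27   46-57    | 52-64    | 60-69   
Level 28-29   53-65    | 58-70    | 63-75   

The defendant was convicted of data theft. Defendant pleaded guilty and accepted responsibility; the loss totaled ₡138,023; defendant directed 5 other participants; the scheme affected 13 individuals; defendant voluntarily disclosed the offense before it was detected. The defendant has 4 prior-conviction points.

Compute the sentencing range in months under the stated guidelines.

Base offense level for data theft: 27.
A2 applies (level before this adjustment is 27 ≥ 9, so +4): 27 + 4 = 31.
A4 applies: 31 − 1 = 30.
A5 applies: 30 + 3 = 33.
A6 applies (level before this adjustment is 33 ≥ 17, so +5): 33 + 5 = 38.
A7 applies: 38 − 2 = 36.
Level 36 exceeds the maximum of 29; capped at 29.
Final offense level: 29.
Criminal history: 4 prior points → Category II (4-5).
Level 29 falls in the 28-29 band.
Grid: Level 28-29 × Category II = 58-70 months.

58-70 months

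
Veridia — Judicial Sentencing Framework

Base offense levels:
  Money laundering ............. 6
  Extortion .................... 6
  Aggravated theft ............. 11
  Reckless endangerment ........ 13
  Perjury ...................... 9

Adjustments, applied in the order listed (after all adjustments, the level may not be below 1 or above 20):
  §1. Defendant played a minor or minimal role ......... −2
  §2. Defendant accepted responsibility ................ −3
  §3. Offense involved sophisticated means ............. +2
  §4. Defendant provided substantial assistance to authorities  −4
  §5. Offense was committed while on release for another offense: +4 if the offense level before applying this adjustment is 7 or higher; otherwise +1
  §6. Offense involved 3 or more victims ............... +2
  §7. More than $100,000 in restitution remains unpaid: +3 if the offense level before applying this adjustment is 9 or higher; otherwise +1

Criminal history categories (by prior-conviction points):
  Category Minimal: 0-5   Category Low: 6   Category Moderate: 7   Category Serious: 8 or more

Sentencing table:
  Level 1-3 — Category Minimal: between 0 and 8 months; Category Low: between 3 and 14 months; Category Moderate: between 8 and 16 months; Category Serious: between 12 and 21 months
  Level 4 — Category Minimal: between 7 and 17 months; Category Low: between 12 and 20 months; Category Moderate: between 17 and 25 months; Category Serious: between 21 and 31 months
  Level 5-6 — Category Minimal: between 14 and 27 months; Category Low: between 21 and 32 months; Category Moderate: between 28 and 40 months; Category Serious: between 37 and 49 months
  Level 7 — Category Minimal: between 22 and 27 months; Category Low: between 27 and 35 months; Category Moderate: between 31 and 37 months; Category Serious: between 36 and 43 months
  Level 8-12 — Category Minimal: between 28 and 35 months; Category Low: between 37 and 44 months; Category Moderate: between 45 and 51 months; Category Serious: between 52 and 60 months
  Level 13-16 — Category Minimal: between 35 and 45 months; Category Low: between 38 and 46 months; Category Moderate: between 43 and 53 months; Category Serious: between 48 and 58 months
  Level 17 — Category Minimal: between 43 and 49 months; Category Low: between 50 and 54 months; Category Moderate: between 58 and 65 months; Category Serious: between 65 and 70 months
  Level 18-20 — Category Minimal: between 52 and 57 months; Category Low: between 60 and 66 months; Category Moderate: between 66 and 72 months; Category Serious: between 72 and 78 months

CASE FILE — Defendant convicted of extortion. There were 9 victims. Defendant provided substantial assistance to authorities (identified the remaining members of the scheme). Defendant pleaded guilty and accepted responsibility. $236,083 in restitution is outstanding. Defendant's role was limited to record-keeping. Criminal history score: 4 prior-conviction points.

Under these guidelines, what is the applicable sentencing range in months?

Base offense level for extortion: 6.
§1 applies: 6 − 2 = 4.
§2 applies: 4 − 3 = 1.
§4 applies: 1 − 4 = -3.
§6 applies: -3 + 2 = -1.
§7 applies (level before this adjustment is -1 < 9, so +1): -1 + 1 = 0.
Level 0 is below the minimum of 1; floored at 1.
Final offense level: 1.
Criminal history: 4 prior points → Category Minimal (0-5).
Level 1 falls in the 1-3 band.
Grid: Level 1-3 × Category Minimal = 0-8 months.

0-8 months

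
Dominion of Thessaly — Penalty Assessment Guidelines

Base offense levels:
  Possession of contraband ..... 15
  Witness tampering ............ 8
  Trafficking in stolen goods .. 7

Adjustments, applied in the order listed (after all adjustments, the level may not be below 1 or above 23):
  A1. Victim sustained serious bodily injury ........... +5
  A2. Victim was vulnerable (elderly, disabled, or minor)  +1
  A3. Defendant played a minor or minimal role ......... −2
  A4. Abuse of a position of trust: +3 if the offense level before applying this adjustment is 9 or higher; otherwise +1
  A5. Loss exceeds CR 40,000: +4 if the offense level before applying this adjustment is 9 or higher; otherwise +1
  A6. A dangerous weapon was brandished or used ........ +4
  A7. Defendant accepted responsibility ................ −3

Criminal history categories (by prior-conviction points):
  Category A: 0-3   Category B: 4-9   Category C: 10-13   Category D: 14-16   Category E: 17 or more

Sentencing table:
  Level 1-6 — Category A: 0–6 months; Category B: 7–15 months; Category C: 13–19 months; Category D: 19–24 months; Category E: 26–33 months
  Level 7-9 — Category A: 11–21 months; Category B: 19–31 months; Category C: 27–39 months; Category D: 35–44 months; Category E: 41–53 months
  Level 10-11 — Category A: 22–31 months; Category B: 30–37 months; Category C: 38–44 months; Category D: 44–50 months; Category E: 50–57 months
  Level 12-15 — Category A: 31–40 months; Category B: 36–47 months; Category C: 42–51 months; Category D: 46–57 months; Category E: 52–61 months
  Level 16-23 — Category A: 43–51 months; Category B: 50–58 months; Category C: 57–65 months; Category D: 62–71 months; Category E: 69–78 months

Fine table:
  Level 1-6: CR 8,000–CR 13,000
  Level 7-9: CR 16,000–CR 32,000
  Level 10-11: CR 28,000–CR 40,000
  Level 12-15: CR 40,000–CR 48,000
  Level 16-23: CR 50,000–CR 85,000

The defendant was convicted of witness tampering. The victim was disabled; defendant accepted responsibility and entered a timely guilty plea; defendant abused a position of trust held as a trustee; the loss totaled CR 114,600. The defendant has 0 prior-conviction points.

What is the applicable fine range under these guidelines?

CR 40,000–CR 48,000

Base offense level for witness tampering: 8.
A2 applies: 8 + 1 = 9.
A4 applies (level before this adjustment is 9 ≥ 9, so +3): 9 + 3 = 12.
A5 applies (level before this adjustment is 12 ≥ 9, so +4): 12 + 4 = 16.
A7 applies: 16 − 3 = 13.
Final offense level: 13.
Level 13 falls in the 12-15 band.
Fine table: Level 12-15 → CR 40,000–CR 48,000.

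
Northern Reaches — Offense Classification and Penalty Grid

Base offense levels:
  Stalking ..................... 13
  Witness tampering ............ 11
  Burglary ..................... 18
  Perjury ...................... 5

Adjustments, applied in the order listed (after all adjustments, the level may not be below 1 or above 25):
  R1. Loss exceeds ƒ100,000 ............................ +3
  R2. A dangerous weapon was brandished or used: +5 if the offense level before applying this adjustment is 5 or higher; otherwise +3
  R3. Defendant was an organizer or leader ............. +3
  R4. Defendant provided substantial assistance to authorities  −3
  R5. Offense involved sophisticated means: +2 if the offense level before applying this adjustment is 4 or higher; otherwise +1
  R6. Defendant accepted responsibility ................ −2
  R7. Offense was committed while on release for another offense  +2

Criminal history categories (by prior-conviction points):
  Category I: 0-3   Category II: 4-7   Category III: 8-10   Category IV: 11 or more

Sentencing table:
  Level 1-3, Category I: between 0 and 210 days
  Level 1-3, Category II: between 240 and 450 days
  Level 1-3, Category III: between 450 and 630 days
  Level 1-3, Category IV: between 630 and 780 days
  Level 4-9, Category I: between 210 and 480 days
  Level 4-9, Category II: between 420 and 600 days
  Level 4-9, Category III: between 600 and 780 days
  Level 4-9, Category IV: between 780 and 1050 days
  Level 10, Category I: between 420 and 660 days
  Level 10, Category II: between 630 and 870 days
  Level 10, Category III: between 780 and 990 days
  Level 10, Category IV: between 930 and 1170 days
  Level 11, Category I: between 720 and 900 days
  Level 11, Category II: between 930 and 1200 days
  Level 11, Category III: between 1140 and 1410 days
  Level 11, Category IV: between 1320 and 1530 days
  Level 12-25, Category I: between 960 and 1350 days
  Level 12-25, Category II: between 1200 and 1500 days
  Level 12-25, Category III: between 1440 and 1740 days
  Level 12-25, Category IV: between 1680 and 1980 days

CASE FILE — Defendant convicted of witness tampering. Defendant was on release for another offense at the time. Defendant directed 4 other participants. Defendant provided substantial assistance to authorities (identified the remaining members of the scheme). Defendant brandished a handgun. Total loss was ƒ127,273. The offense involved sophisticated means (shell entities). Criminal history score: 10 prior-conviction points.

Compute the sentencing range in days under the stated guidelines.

1440-1740 days

Base offense level for witness tampering: 11.
R1 applies: 11 + 3 = 14.
R2 applies (level before this adjustment is 14 ≥ 5, so +5): 14 + 5 = 19.
R3 applies: 19 + 3 = 22.
R4 applies: 22 − 3 = 19.
R5 applies (level before this adjustment is 19 ≥ 4, so +2): 19 + 2 = 21.
R6 does not apply.
R7 applies: 21 + 2 = 23.
Final offense level: 23.
Criminal history: 10 prior points → Category III (8-10).
Level 23 falls in the 12-25 band.
Grid: Level 12-25 × Category III = 1440-1740 days.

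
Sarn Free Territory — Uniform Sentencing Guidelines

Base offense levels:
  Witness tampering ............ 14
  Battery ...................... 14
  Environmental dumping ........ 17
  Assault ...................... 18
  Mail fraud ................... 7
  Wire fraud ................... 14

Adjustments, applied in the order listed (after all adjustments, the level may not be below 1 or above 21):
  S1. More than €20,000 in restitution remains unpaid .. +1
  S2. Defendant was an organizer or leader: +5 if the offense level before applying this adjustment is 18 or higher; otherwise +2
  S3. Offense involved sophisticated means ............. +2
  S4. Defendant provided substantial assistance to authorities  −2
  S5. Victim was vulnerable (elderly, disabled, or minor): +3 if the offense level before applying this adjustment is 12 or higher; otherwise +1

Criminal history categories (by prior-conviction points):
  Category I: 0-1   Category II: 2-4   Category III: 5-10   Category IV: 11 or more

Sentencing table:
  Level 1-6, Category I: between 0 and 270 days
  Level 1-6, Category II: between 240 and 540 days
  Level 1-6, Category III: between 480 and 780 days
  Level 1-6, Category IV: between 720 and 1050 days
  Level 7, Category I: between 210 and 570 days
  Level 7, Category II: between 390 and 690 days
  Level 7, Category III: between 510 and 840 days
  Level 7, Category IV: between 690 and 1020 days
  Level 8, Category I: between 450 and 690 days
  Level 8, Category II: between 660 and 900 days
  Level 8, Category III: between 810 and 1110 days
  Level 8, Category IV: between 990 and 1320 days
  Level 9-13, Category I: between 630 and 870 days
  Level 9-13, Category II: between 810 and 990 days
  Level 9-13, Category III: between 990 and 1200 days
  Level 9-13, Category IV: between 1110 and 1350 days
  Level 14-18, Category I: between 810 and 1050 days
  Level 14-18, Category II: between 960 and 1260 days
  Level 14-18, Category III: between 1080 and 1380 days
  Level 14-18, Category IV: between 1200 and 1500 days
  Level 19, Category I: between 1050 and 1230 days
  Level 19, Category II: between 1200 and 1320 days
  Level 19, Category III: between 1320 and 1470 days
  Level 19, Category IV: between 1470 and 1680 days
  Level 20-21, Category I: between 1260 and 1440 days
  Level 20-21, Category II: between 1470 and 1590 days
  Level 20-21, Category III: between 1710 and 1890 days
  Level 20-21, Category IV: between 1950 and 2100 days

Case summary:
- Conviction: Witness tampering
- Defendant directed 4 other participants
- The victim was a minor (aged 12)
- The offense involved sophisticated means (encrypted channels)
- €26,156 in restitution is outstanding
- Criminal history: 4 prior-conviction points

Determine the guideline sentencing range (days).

Base offense level for witness tampering: 14.
S1 applies: 14 + 1 = 15.
S2 applies (level before this adjustment is 15 < 18, so +2): 15 + 2 = 17.
S3 applies: 17 + 2 = 19.
S4 does not apply.
S5 applies (level before this adjustment is 19 ≥ 12, so +3): 19 + 3 = 22.
Level 22 exceeds the maximum of 21; capped at 21.
Final offense level: 21.
Criminal history: 4 prior points → Category II (2-4).
Level 21 falls in the 20-21 band.
Grid: Level 20-21 × Category II = 1470-1590 days.

1470-1590 days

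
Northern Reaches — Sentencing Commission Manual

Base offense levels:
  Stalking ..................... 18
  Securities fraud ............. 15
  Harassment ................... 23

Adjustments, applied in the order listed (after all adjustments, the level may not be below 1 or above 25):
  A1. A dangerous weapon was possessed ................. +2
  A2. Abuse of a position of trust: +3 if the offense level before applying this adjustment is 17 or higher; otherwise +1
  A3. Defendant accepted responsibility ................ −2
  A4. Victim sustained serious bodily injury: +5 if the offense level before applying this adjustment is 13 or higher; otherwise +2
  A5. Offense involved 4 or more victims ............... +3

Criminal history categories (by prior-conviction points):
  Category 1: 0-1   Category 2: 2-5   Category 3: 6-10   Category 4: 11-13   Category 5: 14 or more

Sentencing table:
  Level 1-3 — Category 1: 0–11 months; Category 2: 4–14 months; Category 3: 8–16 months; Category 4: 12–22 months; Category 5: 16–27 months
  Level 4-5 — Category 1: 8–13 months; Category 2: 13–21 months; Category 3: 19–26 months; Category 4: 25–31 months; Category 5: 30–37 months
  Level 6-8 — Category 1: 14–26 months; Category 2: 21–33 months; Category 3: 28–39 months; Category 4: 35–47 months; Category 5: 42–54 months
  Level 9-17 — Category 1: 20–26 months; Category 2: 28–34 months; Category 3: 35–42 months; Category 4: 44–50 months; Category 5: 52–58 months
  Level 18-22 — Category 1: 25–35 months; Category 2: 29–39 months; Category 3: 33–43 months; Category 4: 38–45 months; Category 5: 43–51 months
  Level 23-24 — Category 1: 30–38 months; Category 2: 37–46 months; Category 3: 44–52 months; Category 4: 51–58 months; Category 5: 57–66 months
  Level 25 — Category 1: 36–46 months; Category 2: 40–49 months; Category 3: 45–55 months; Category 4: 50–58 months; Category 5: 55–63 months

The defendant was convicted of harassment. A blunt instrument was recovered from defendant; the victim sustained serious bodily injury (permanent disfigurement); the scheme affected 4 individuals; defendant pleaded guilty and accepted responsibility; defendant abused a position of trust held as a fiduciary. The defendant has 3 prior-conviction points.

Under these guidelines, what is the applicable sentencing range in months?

40-49 months

Base offense level for harassment: 23.
A1 applies: 23 + 2 = 25.
A2 applies (level before this adjustment is 25 ≥ 17, so +3): 25 + 3 = 28.
A3 applies: 28 − 2 = 26.
A4 applies (level before this adjustment is 26 ≥ 13, so +5): 26 + 5 = 31.
A5 applies: 31 + 3 = 34.
Level 34 exceeds the maximum of 25; capped at 25.
Final offense level: 25.
Criminal history: 3 prior points → Category 2 (2-5).
Level 25 falls in the 25 band.
Grid: Level 25 × Category 2 = 40-49 months.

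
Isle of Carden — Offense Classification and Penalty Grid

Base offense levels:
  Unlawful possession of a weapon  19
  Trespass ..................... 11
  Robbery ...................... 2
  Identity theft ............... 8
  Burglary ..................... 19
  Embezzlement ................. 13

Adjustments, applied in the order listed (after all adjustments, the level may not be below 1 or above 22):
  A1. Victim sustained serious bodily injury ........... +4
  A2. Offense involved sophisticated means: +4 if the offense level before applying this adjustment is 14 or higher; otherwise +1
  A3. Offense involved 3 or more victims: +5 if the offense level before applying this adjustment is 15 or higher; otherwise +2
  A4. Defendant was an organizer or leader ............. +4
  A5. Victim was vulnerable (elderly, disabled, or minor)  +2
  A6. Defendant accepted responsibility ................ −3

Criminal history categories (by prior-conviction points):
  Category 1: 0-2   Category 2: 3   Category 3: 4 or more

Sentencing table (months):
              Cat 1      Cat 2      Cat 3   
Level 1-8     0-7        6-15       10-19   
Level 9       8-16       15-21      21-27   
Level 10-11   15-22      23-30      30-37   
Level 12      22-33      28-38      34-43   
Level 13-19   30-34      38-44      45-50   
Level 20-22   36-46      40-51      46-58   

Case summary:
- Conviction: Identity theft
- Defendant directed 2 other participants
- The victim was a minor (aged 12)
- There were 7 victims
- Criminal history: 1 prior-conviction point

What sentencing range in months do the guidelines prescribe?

30-34 months

Base offense level for identity theft: 8.
A1 does not apply.
A3 applies (level before this adjustment is 8 < 15, so +2): 8 + 2 = 10.
A4 applies: 10 + 4 = 14.
A5 applies: 14 + 2 = 16.
A6 does not apply.
Final offense level: 16.
Criminal history: 1 prior point → Category 1 (0-2).
Level 16 falls in the 13-19 band.
Grid: Level 13-19 × Category 1 = 30-34 months.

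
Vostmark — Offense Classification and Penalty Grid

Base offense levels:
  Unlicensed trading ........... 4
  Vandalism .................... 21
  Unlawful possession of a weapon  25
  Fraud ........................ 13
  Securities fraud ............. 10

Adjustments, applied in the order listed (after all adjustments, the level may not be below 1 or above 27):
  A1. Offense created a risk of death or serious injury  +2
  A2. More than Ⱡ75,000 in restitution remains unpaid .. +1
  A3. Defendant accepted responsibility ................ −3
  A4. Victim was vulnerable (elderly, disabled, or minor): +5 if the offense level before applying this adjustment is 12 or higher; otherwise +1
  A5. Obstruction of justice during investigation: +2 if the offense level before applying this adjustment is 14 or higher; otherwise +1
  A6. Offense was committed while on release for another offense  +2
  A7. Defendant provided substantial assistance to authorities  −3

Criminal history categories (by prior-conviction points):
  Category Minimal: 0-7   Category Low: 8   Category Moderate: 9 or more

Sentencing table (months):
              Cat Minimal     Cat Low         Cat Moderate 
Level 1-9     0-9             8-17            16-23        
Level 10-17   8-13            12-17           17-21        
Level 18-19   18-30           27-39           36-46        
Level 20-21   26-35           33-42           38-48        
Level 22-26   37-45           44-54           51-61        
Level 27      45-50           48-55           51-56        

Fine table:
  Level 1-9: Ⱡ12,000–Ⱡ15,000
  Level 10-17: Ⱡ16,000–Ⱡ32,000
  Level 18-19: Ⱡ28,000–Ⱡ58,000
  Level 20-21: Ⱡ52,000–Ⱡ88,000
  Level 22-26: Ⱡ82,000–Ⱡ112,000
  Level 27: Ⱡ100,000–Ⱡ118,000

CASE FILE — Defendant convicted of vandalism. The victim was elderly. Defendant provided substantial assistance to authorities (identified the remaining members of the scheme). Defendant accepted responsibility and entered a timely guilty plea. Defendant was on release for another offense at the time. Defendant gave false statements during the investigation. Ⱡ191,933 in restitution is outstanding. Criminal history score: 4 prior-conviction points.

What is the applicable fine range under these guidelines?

Ⱡ82,000–Ⱡ112,000

Base offense level for vandalism: 21.
A1 does not apply.
A2 applies: 21 + 1 = 22.
A3 applies: 22 − 3 = 19.
A4 applies (level before this adjustment is 19 ≥ 12, so +5): 19 + 5 = 24.
A5 applies (level before this adjustment is 24 ≥ 14, so +2): 24 + 2 = 26.
A6 applies: 26 + 2 = 28.
A7 applies: 28 − 3 = 25.
Final offense level: 25.
Level 25 falls in the 22-26 band.
Fine table: Level 22-26 → Ⱡ82,000–Ⱡ112,000.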